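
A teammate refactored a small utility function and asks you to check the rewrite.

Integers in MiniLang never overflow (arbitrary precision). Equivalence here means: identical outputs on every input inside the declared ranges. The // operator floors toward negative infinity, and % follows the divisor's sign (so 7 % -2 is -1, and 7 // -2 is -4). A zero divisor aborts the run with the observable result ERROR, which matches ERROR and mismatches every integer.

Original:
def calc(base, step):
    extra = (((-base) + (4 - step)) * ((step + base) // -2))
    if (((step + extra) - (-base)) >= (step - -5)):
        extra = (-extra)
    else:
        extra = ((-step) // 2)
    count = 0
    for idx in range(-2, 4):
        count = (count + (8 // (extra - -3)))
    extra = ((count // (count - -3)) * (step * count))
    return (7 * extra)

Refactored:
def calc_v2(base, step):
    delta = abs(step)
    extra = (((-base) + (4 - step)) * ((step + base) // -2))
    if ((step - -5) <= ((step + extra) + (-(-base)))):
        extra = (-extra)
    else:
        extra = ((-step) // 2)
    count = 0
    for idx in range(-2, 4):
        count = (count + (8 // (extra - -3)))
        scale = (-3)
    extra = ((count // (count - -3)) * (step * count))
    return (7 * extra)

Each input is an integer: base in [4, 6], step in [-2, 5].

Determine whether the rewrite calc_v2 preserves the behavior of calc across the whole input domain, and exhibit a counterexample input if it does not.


Side by side, the visible changes include: comparison usage differs; and min/max/abs usage differs; and local variable names differ; and arithmetic usage differs; and statement counts differ; and constant usage differs.
Spot check at base=6, step=4 — calc: extra := 30 | (((step + extra) - (-base)) >= (step - -5)): true | extra := -30 | count := 0 | iter idx=-2: | count := -1 | iter idx=-1: | count := -2 | iter idx=0: | count := -3 | iter idx=1: | count := -4 | iter idx=2: | count := -5 | iter idx=3: | count := -6 | extra := -48 | result -336. calc_v2: delta := 4 | extra := 30 | ((step - -5) <= ((step + extra) + (-(-base)))): true | extra := -30 | count := 0 | iter idx=-2: | count := -1 | scale := -3 | iter idx=-1: | count := -2 | scale := -3 | iter idx=0: | count := -3 | scale := -3 | iter idx=1: | count := -4 | scale := -3 | iter idx=2: | count := -5 | scale := -3 | iter idx=3: | count := -6 | scale := -3 | extra := -48 | result -336. Both give -336.
Across all 24 domain points the two functions coincide.
verdict: equivalent


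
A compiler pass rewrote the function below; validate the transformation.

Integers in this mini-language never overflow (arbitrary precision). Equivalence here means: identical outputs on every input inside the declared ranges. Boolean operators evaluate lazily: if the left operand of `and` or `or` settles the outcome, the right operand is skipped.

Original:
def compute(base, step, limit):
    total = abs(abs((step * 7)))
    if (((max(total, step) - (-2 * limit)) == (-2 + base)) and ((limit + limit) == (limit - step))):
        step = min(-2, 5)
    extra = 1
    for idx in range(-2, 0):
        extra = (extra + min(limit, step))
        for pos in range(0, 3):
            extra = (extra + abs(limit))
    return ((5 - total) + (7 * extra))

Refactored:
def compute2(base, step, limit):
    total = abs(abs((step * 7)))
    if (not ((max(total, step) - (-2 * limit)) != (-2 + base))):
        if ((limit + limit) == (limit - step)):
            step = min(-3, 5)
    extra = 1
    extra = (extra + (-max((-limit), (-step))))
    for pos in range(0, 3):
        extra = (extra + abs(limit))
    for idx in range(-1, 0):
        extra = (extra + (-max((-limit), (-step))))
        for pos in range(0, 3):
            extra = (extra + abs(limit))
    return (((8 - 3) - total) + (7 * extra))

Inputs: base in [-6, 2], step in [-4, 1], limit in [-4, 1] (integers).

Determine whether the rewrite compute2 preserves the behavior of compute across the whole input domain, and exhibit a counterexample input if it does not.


Try base=2, step=0, limit=0.
compute: total=0, then (((max(total, step) - (-2 * limit)) == (-2 + base)) and ((limit + limit) == (limit - step))) is true, then step=-2, then extra=1, then (idx=-2), then extra=-1, then (pos=0), then extra=-1, then (pos=1), then extra=-1, then (pos=2), then extra=-1, then (idx=-1), then extra=-3, then (pos=0), then extra=-3, then (pos=1), then extra=-3, then (pos=2), then extra=-3, then returns -16
compute2: total=0, then (not ((max(total, step) - (-2 * limit)) != (-2 + base))) is true, then ((limit + limit) == (limit - step)) is true, then step=-3, then extra=1, then extra=-2, then (pos=0), then extra=-2, then (pos=1), then extra=-2, then (pos=2), then extra=-2, then (idx=-1), then extra=-5, then (pos=0), then extra=-5, then (pos=1), then extra=-5, then (pos=2), then extra=-5, then returns -30
-16 against -30: the behavior changed.
verdict: not equivalent; witness: base=2, step=0, limit=0


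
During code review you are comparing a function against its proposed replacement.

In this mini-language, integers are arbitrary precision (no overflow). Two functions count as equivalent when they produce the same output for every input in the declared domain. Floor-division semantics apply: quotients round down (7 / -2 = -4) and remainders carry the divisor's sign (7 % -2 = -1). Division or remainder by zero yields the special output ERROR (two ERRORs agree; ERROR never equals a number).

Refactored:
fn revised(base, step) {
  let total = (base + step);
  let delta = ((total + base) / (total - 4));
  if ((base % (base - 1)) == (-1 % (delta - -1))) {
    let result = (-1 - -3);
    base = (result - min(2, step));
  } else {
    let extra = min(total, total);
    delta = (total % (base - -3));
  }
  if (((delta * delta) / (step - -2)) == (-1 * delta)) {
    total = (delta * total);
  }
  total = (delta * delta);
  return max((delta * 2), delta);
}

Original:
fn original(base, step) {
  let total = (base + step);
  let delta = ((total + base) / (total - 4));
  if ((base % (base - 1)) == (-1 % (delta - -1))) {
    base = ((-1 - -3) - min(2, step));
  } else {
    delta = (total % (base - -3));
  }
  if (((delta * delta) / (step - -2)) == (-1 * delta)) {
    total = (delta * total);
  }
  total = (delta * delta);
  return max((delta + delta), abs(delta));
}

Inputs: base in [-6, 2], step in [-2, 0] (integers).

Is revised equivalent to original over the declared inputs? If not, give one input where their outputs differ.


The rewrite breaks on base=-6, step=-1, where the results are 1 and -1.
original: total = -7; delta = 1; ((base % (base - 1)) == (-1 % (delta - -1))) -> false; delta = -1; (((delta * delta) / (step - -2)) == (-1 * delta)) -> true; total = 7; total = 1; return 1
revised: total = -7; delta = 1; ((base % (base - 1)) == (-1 % (delta - -1))) -> false; extra = -7; delta = -1; (((delta * delta) / (step - -2)) == (-1 * delta)) -> true; total = 7; total = 1; return -1
verdict: not equivalent; witness: base=-6, step=-1


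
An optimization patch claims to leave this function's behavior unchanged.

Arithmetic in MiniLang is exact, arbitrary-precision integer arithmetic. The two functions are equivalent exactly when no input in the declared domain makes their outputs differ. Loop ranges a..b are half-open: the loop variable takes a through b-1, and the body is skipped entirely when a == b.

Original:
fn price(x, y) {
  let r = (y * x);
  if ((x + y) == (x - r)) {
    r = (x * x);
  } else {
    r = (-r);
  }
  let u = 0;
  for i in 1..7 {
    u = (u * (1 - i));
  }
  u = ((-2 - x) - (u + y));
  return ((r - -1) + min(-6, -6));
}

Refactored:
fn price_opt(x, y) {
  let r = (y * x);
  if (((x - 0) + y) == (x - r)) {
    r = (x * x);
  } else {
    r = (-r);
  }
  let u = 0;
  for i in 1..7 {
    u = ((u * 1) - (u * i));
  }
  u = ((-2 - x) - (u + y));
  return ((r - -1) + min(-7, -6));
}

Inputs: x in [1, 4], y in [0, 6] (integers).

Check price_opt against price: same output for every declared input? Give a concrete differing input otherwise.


Try x=1, y=0.
price: r = 0; ((x + y) == (x - r)) -> true; r = 1; u = 0; [i=1]; u = 0; [i=2]; u = 0; [i=3]; u = 0; [i=4]; u = 0; [i=5]; u = 0; [i=6]; u = 0; u = -3; return -4
price_opt: r = 0; (((x - 0) + y) == (x - r)) -> true; r = 1; u = 0; [i=1]; u = 0; [i=2]; u = 0; [i=3]; u = 0; [i=4]; u = 0; [i=5]; u = 0; [i=6]; u = 0; u = -3; return -5
-4 and -5 differ, so these are not the same function on this domain.
verdict: not equivalent; witness: x=1, y=0


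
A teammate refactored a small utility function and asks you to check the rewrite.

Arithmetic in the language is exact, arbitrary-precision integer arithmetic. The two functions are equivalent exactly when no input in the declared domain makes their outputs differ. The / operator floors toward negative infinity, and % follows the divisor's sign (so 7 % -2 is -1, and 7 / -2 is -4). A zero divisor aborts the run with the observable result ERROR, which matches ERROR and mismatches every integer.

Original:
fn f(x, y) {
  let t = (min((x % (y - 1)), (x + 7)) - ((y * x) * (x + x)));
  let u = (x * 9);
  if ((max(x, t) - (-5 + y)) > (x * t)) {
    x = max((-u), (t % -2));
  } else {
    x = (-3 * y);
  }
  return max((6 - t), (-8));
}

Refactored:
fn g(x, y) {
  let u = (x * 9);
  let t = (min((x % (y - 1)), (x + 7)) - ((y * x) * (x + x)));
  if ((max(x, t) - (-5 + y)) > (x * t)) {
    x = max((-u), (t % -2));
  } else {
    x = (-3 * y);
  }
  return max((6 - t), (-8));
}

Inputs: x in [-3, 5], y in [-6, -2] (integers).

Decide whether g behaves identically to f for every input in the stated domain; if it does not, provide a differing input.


Side by side, the visible changes include: same computation, different form.
As a probe, take x=0, y=-2: f runs t = 0; u = 0; ((max(x, t) - (-5 + y)) > (x * t)) -> true; x = 0; return 6; g runs u = 0; t = 0; ((max(x, t) - (-5 + y)) > (x * t)) -> true; x = 0; return 6; both end at 6.
An exhaustive pass over the 45 declared inputs shows identical outputs.
verdict: equivalent


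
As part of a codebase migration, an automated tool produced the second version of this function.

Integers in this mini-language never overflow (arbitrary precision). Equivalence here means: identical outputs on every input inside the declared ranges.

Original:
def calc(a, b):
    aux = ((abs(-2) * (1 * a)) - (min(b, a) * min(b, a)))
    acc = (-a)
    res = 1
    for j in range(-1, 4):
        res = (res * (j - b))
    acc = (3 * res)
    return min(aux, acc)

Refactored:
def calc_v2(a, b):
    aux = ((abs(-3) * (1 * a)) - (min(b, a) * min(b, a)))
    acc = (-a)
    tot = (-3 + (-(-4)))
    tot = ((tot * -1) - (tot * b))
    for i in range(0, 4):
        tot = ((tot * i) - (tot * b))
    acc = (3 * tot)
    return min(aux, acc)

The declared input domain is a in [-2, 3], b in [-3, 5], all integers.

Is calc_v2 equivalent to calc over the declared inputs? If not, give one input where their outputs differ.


On input a=-2, b=-3, calc returns -13 while calc_v2 returns -15.
verdict: not equivalent; witness: a=-2, b=-3


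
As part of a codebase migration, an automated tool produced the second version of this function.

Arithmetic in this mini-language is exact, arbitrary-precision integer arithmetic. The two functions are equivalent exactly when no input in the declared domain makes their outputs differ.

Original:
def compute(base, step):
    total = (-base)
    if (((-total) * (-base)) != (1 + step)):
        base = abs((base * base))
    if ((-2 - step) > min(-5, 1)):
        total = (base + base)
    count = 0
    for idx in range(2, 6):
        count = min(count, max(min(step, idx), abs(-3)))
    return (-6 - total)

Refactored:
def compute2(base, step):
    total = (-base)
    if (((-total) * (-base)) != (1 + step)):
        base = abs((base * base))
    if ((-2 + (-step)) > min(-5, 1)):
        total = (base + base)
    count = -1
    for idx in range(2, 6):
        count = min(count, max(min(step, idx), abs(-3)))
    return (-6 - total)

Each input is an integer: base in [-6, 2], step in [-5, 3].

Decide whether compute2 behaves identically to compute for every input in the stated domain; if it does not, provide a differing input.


Equivalent. The one real change (`0` became `-1`) has no effect anywhere in the declared ranges.
An exhaustive pass over the 81 declared inputs shows identical outputs.
Tracing base=-5, step=-3: compute: total := 5 | (((-total) * (-base)) != (1 + step)): true | base := 25 | ((-2 - step) > min(-5, 1)): true | total := 50 | count := 0 | iter idx=2: | count := 0 | iter idx=3: | count := 0 | iter idx=4: | count := 0 | iter idx=5: | count := 0 | result -56 | compute2: total := 5 | (((-total) * (-base)) != (1 + step)): true | base := 25 | ((-2 + (-step)) > min(-5, 1)): true | total := 50 | count := -1 | iter idx=2: | count := -1 | iter idx=3: | count := -1 | iter idx=4: | count := -1 | iter idx=5: | count := -1 | result -56 — matching result -56.
verdict: equivalent


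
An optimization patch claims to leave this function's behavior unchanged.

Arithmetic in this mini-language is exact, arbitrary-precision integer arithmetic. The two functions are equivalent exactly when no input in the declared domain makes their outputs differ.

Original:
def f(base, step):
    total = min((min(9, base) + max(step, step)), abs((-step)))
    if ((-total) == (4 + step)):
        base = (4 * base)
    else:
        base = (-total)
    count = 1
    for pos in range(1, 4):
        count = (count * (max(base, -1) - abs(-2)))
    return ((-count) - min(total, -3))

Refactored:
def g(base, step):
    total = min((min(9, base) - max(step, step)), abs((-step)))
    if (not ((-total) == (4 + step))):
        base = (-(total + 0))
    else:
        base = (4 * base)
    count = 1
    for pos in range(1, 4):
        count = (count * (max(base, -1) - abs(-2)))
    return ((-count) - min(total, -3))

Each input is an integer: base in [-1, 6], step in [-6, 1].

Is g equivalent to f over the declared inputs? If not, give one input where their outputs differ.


Consider the input base=-1, step=-6.
f: total = -7; ((-total) == (4 + step)) -> false; base = 7; count = 1; [pos=1]; count = 5; [pos=2]; count = 25; [pos=3]; count = 125; return -118
g: total = 5; (not ((-total) == (4 + step))) -> true; base = -5; count = 1; [pos=1]; count = -3; [pos=2]; count = 9; [pos=3]; count = -27; return 30
-118 vs 30 — the two versions disagree here.
verdict: not equivalent; witness: base=-1, step=-6


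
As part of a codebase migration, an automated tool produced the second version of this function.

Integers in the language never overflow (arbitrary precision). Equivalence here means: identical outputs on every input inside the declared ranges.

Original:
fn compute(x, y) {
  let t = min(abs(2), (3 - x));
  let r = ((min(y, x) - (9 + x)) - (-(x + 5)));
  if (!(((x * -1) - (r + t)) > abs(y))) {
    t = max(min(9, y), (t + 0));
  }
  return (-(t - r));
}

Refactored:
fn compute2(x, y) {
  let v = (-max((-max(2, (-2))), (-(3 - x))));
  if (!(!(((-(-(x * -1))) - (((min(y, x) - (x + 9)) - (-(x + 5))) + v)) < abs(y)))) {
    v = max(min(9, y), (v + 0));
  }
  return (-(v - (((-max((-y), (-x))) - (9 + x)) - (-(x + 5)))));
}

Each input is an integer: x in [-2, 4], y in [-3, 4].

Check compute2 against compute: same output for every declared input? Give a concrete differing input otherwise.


At x=-1, y=4: compute gives -9, compute2 gives -7.
verdict: not equivalent; witness: x=-1, y=4


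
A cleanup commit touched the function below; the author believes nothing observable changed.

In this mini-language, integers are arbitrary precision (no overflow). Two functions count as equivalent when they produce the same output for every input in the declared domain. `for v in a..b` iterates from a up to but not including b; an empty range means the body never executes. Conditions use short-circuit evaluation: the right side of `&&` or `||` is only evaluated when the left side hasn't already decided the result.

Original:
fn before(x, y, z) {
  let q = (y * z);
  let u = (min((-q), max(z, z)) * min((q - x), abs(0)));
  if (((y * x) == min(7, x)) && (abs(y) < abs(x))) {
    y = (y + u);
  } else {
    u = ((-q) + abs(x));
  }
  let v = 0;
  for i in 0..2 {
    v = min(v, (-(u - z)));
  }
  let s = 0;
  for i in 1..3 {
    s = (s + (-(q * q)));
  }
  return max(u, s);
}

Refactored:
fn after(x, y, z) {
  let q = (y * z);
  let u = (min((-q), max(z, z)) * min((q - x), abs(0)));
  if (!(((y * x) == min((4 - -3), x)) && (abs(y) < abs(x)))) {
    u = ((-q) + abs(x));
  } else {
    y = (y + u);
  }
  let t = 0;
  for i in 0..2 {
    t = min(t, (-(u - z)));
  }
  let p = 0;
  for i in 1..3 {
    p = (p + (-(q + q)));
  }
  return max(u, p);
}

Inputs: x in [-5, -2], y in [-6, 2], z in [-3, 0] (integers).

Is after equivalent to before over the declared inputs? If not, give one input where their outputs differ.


Evaluate both at x=-5, y=1, z=-3.
before: q=-3, then u=0, then (((y * x) == min(7, x)) && (abs(y) < abs(x))) is true, then y=1, then v=0, then (i=0), then v=-3, then (i=1), then v=-3, then s=0, then (i=1), then s=-9, then (i=2), then s=-18, then returns 0
after: q=-3, then u=0, then (!(((y * x) == min((4 - -3), x)) && (abs(y) < abs(x)))) is false, then y=1, then t=0, then (i=0), then t=-3, then (i=1), then t=-3, then p=0, then (i=1), then p=6, then (i=2), then p=12, then returns 12
0 and 12 differ, so these are not the same function on this domain.
verdict: not equivalent; witness: x=-5, y=1, z=-3


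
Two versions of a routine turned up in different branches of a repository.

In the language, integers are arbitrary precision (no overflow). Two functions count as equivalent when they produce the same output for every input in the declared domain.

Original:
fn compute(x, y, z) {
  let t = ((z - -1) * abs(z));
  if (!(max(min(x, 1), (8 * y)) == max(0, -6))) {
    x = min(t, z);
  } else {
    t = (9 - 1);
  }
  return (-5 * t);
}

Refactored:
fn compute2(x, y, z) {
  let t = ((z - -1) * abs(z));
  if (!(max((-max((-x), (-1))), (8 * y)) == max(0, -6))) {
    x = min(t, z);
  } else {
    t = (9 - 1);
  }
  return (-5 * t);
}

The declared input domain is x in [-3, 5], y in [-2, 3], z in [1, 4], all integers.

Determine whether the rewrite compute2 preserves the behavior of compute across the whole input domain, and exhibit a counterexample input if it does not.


Changes here: min/max/abs usage differs; the full 216-point sweep finds no disagreement.
verdict: equivalent


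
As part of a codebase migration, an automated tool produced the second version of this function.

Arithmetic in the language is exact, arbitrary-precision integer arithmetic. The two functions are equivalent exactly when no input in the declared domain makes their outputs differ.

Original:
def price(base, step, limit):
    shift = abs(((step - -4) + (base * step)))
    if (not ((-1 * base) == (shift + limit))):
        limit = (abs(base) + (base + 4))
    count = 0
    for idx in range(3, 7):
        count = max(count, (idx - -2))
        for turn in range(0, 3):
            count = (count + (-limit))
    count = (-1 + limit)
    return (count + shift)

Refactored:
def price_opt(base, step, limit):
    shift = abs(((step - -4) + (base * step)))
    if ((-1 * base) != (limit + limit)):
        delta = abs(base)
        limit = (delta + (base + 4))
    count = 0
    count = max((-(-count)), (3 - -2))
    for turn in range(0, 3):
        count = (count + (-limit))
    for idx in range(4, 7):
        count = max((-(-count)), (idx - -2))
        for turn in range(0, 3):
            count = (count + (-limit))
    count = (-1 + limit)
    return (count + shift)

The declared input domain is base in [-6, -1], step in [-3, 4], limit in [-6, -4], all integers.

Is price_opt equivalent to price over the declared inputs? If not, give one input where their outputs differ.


These are not equivalent — on base=-6, step=3, limit=-5 the outputs split (5 vs 14).
price: shift := 11 | (not ((-1 * base) == (shift + limit))): false | count := 0 | iter idx=3: | count := 5 | iter turn=0: | count := 10 | iter turn=1: | count := 15 | iter turn=2: | count := 20 | iter idx=4: | count := 20 | iter turn=0: | count := 25 | iter turn=1: | count := 30 | iter turn=2: | count := 35 | iter idx=5: | count := 35 | iter turn=0: | count := 40 | iter turn=1: | count := 45 | iter turn=2: | count := 50 | iter idx=6: | count := 50 | iter turn=0: | count := 55 | iter turn=1: | count := 60 | iter turn=2: | count := 65 | count := -6 | result 5
price_opt: shift := 11 | ((-1 * base) != (limit + limit)): true | delta := 6 | limit := 4 | count := 0 | count := 5 | iter turn=0: | count := 1 | iter turn=1: | count := -3 | iter turn=2: | count := -7 | iter idx=4: | count := 6 | iter turn=0: | count := 2 | iter turn=1: | count := -2 | iter turn=2: | count := -6 | iter idx=5: | count := 7 | iter turn=0: | count := 3 | iter turn=1: | count := -1 | iter turn=2: | count := -5 | iter idx=6: | count := 8 | iter turn=0: | count := 4 | iter turn=1: | count := 0 | iter turn=2: | count := -4 | count := 3 | result 14
verdict: not equivalent; witness: base=-6, step=3, limit=-5


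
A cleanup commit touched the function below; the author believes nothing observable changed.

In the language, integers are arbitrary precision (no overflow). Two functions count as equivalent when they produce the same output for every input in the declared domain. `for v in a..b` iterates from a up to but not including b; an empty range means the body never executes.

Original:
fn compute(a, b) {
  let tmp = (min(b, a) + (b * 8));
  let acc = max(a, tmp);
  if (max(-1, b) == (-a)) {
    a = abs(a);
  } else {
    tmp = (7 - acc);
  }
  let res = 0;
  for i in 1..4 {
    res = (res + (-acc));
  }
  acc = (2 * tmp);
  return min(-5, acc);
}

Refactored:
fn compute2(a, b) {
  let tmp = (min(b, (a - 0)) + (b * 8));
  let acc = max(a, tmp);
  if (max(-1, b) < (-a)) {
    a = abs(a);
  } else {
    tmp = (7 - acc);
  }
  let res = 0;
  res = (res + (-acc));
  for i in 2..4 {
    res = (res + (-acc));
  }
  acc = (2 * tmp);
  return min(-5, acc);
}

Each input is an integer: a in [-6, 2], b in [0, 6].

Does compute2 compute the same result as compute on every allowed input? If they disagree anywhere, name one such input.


The rewrite breaks on a=-6, b=0, where the results are -5 and -12.
compute: tmp becomes -6; next acc becomes -6; next (max(-1, b) == (-a)) evaluates to false; next tmp becomes 13; next res becomes 0; next at i=1:; next res becomes 6; next at i=2:; next res becomes 12; next at i=3:; next res becomes 18; next acc becomes 26; next final value -5
compute2: tmp becomes -6; next acc becomes -6; next (max(-1, b) < (-a)) evaluates to true; next a becomes 6; next res becomes 0; next res becomes 6; next at i=2:; next res becomes 12; next at i=3:; next res becomes 18; next acc becomes -12; next final value -12
verdict: not equivalent; witness: a=-6, b=0


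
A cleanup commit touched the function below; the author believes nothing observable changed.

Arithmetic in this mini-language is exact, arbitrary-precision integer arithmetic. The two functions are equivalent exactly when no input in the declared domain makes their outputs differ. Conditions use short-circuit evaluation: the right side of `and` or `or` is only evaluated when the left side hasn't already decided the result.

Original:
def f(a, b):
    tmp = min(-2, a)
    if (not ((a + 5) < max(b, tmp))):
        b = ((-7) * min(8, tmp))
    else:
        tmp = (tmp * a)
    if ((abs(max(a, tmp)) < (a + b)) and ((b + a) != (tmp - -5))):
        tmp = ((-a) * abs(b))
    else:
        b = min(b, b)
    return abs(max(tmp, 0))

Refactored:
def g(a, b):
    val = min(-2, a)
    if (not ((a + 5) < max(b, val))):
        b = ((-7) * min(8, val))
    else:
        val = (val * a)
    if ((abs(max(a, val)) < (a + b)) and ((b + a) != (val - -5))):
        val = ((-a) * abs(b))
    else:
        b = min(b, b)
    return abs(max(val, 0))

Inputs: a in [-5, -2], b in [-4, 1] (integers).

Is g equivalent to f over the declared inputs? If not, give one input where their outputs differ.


This is a faithful refactor — local variable names differ, but the computed results match everywhere.
One worked example (a=-4, b=-1) — f: tmp=-4, then (not ((a + 5) < max(b, tmp))) is true, then b=28, then ((abs(max(a, tmp)) < (a + b)) and ((b + a) != (tmp - -5))) is true, then tmp=112, then returns 112; g: val=-4, then (not ((a + 5) < max(b, val))) is true, then b=28, then ((abs(max(a, val)) < (a + b)) and ((b + a) != (val - -5))) is true, then val=112, then returns 112; agreement on 112.
Every one of the 24 inputs gives matching results.
verdict: equivalent


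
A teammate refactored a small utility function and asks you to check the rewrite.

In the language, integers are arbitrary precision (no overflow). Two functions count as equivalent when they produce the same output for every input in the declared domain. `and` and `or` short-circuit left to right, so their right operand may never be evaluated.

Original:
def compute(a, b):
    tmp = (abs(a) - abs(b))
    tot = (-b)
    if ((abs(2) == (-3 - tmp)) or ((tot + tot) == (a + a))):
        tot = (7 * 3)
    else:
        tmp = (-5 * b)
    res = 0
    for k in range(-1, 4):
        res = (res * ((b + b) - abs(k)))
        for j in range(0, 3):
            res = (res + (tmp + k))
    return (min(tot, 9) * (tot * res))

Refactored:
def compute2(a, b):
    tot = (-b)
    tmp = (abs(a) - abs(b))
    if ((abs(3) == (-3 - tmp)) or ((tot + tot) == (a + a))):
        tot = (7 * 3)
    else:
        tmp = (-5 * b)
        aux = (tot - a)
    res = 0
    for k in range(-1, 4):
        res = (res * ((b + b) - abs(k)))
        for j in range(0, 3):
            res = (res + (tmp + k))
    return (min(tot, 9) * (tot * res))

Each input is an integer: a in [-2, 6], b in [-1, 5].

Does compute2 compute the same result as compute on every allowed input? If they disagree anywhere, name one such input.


Not equivalent: a=0, b=5 separates them (-18714969 vs -10887525).
compute: tmp becomes -5; next tot becomes -5; next ((abs(2) == (-3 - tmp)) or ((tot + tot) == (a + a))) evaluates to true; next tot becomes 21; next res becomes 0; next at k=-1:; next res becomes 0; next at j=0:; next res becomes -6; next at j=1:; next res becomes -12; next at j=2:; next res becomes -18; next at k=0:; next res becomes -180; next at j=0:; next res becomes -185; next at j=1:; next res becomes -190; next at j=2:; next res becomes -195; next at k=1:; next res becomes -1755; next at j=0:; next res becomes -1759; next at j=1:; next res becomes -1763; next at j=2:; next res becomes -1767; next at k=2:; next res becomes -14136; next at j=0:; next res becomes -14139; next at j=1:; next res becomes -14142; next at j=2:; next res becomes -14145; next at k=3:; next res becomes -99015; next at j=0:; next res becomes -99017; next at j=1:; next res becomes -99019; next at j=2:; next res becomes -99021; next final value -18714969
compute2: tot becomes -5; next tmp becomes -5; next ((abs(3) == (-3 - tmp)) or ((tot + tot) == (a + a))) evaluates to false; next tmp becomes -25; next aux becomes -5; next res becomes 0; next at k=-1:; next res becomes 0; next at j=0:; next res becomes -26; next at j=1:; next res becomes -52; next at j=2:; next res becomes -78; next at k=0:; next res becomes -780; next at j=0:; next res becomes -805; next at j=1:; next res becomes -830; next at j=2:; next res becomes -855; next at k=1:; next res becomes -7695; next at j=0:; next res becomes -7719; next at j=1:; next res becomes -7743; next at j=2:; next res becomes -7767; next at k=2:; next res becomes -62136; next at j=0:; next res becomes -62159; next at j=1:; next res becomes -62182; next at j=2:; next res becomes -62205; next at k=3:; next res becomes -435435; next at j=0:; next res becomes -435457; next at j=1:; next res becomes -435479; next at j=2:; next res becomes -435501; next final value -10887525
verdict: not equivalent; witness: a=0, b=5


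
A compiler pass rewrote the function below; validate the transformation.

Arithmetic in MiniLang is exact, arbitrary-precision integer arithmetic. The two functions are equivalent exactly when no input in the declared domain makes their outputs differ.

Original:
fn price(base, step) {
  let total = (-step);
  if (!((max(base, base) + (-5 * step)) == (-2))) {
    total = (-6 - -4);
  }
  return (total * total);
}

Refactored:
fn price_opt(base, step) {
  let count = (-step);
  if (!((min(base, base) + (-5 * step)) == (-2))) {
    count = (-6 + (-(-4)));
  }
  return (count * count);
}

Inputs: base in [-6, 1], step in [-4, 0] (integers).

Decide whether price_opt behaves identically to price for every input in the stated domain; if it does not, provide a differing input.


Equivalent. The one real change (`max(base, base)` became `min(base, base)`) has no effect anywhere in the declared ranges.
Across all 40 domain points the two functions coincide.
Spot check at base=-2, step=-3 — price: total=3, then (!((max(base, base) + (-5 * step)) == (-2))) is true, then total=-2, then returns 4. price_opt: count=3, then (!((min(base, base) + (-5 * step)) == (-2))) is true, then count=-2, then returns 4. Both give 4.
verdict: equivalent


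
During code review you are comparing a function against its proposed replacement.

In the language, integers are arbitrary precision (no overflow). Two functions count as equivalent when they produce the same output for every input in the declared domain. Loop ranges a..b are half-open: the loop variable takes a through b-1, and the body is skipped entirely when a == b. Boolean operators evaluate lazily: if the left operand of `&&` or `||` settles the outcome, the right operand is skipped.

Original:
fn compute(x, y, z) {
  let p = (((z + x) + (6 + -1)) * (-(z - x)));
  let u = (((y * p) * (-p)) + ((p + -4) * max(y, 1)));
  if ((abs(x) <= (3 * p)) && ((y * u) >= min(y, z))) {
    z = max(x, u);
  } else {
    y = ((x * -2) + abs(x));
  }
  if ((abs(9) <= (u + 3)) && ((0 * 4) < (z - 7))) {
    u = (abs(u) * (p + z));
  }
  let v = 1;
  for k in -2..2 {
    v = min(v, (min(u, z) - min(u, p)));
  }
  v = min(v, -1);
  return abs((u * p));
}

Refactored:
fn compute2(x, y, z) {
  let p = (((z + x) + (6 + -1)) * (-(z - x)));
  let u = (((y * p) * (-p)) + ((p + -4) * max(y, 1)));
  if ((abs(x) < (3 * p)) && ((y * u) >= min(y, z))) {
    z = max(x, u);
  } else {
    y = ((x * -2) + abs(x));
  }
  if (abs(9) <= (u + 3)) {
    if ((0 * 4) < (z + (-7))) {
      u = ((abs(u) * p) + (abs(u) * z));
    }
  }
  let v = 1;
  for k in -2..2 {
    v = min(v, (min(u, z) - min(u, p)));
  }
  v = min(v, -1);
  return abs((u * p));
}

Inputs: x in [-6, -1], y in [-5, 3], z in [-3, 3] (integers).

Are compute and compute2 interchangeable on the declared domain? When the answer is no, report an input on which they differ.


The suspicious edit (`(abs(x) <= (3 * p))` became `(abs(x) < (3 * p))`) never changes the result for any input inside the declared domain; all 378 inputs agree.
verdict: equivalent


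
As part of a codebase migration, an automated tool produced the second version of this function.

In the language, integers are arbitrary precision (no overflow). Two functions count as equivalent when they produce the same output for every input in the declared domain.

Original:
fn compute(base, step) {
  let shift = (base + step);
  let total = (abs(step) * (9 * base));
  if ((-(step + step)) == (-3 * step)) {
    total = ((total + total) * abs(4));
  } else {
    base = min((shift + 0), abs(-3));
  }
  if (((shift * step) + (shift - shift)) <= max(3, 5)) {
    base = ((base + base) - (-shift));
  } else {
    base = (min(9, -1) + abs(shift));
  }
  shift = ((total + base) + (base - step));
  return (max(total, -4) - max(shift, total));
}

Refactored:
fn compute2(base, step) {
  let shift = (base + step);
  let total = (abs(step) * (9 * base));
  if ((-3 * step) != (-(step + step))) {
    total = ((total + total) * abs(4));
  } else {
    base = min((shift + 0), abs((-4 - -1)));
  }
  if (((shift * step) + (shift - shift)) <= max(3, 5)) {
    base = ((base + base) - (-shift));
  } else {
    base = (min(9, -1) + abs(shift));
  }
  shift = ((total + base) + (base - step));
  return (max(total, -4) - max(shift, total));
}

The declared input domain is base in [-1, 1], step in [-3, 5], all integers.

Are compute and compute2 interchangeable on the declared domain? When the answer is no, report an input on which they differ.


These are not equivalent — on base=-1, step=-3 the outputs split (14 vs 203).
compute: shift := -4 | total := -27 | ((-(step + step)) == (-3 * step)): false | base := -4 | (((shift * step) + (shift - shift)) <= max(3, 5)): false | base := 3 | shift := -18 | result 14
compute2: shift := -4 | total := -27 | ((-3 * step) != (-(step + step))): true | total := -216 | (((shift * step) + (shift - shift)) <= max(3, 5)): false | base := 3 | shift := -207 | result 203
verdict: not equivalent; witness: base=-1, step=-3


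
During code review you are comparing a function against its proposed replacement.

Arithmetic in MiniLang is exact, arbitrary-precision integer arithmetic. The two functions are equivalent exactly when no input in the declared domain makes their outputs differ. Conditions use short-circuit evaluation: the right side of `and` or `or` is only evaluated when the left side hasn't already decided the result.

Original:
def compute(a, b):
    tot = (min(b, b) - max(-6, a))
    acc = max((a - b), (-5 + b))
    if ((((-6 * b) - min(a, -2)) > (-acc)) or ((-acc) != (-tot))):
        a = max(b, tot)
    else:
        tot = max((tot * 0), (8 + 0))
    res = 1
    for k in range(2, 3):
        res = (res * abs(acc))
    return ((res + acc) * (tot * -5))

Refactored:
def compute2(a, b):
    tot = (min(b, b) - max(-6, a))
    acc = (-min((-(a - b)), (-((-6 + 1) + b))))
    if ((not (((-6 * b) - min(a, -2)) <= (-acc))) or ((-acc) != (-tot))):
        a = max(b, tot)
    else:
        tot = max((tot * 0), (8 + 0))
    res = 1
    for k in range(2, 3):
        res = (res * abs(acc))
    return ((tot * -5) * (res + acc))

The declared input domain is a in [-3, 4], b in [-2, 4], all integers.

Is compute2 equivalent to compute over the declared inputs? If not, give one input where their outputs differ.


Behavior is preserved: although constant usage differs; arithmetic usage differs; comparison usage differs; boolean connective usage differs; min/max/abs usage differs, the outputs never diverge.
As a probe, take a=-2, b=4: compute runs tot := 6 | acc := -1 | ((((-6 * b) - min(a, -2)) > (-acc)) or ((-acc) != (-tot))): true | a := 6 | res := 1 | iter k=2: | res := 1 | result 0; compute2 runs tot := 6 | acc := -1 | ((not (((-6 * b) - min(a, -2)) <= (-acc))) or ((-acc) != (-tot))): true | a := 6 | res := 1 | iter k=2: | res := 1 | result 0; both end at 0.
Sweeping the whole domain (56 inputs) finds no disagreement.
verdict: equivalent


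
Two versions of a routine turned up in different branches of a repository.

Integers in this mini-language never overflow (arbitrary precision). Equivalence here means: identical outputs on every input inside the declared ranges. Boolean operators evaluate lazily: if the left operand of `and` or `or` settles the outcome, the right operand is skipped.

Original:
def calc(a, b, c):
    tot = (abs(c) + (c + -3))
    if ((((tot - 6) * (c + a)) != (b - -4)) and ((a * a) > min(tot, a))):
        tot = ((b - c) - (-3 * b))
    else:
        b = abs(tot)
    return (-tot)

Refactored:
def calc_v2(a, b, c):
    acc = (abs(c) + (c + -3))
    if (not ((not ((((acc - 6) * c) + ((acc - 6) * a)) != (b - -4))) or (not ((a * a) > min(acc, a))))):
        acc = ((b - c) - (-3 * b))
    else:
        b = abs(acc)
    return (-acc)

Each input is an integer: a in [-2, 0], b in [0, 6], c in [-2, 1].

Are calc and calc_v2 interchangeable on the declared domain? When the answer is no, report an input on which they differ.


Reading the diff, among the changes: boolean connective usage differs; also local variable names differ; also constant usage differs; also arithmetic usage differs.
As a probe, take a=0, b=1, c=-2: calc runs tot becomes -3; next ((((tot - 6) * (c + a)) != (b - -4)) and ((a * a) > min(tot, a))) evaluates to true; next tot becomes 6; next final value -6; calc_v2 runs acc becomes -3; next (not ((not ((((acc - 6) * c) + ((acc - 6) * a)) != (b - -4))) or (not ((a * a) > min(acc, a))))) evaluates to true; next acc becomes 6; next final value -6; both end at -6.
Checked all 84 inputs in the declared domain: the outputs agree on every one.
verdict: equivalent


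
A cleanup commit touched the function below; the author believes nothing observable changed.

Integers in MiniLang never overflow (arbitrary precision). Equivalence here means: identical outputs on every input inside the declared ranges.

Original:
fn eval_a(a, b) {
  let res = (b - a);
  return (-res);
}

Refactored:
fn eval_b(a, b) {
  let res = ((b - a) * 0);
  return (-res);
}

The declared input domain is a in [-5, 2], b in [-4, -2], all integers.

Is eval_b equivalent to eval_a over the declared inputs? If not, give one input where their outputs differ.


Take a=-5, b=-4.
eval_a: res=1, then returns -1
eval_b: res=0, then returns 0
-1 != 0, so the rewrite changes behavior.
verdict: not equivalent; witness: a=-5, b=-4


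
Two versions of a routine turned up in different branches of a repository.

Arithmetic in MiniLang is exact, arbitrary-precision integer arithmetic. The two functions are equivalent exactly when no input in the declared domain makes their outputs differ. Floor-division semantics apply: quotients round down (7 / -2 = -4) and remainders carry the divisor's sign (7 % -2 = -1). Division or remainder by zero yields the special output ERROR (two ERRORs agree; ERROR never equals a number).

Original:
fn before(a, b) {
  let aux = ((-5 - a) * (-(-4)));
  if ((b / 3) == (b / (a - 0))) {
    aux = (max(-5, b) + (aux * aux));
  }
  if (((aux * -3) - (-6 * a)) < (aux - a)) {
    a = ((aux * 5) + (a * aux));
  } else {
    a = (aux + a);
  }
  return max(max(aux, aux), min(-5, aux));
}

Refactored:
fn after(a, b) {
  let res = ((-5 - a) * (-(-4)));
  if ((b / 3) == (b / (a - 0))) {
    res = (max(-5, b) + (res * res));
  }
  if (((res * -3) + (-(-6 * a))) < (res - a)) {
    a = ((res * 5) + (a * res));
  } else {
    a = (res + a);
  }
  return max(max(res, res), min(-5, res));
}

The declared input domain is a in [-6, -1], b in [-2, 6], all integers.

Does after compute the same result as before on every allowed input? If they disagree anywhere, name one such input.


The two are interchangeable: arithmetic usage differs; local variable names differ, and every declared input agrees.
As a probe, take a=-6, b=4: before runs aux becomes 4; next ((b / 3) == (b / (a - 0))) evaluates to false; next (((aux * -3) - (-6 * a)) < (aux - a)) evaluates to true; next a becomes -4; next final value 4; after runs res becomes 4; next ((b / 3) == (b / (a - 0))) evaluates to false; next (((res * -3) + (-(-6 * a))) < (res - a)) evaluates to true; next a becomes -4; next final value 4; both end at 4.
An exhaustive pass over the 54 declared inputs shows identical outputs.
verdict: equivalent


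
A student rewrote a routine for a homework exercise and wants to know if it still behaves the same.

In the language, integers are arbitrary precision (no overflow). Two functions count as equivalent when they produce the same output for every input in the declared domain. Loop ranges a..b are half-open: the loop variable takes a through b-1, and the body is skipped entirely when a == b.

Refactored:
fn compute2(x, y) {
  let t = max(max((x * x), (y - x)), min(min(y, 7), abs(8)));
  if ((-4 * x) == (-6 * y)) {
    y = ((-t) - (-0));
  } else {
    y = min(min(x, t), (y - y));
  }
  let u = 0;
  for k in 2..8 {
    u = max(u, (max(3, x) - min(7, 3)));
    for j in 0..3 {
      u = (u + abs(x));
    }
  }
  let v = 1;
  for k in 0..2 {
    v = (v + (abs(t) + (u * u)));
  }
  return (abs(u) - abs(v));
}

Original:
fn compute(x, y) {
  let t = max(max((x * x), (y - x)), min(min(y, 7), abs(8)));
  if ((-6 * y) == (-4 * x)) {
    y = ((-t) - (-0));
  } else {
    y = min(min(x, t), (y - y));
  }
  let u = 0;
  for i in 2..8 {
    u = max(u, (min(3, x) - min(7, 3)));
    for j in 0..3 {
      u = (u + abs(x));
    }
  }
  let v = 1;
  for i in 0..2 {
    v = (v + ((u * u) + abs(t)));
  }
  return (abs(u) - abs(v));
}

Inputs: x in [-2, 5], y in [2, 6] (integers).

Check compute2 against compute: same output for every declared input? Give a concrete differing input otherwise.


On input x=4, y=2, compute returns -10329 while compute2 returns -10618.
verdict: not equivalent; witness: x=4, y=2
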